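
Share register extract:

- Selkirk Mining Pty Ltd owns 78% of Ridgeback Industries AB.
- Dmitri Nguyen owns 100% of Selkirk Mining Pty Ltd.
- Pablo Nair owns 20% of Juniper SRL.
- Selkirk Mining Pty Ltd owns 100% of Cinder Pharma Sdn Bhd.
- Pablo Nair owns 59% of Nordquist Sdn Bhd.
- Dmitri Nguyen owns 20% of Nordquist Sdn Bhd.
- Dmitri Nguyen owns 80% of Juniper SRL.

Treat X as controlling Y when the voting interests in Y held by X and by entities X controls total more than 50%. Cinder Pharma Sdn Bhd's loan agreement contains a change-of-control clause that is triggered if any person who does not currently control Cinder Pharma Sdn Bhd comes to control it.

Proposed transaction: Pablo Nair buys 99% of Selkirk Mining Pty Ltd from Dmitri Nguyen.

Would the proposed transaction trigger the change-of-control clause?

Yes

The purchase adds only to Pablo's holdings (Dmitri's stake shrinks), so Pablo is the only person who could newly come to control Cinder.
Pablo holds 59% of Nordquist, so Pablo controls Nordquist.
Neither Pablo nor any entity Pablo controls holds any voting interest in Cinder.
So before the transaction, Pablo does not control Cinder.
After the purchase, Pablo holds 99% of Selkirk directly, and Dmitri's stake falls to 1%.
Pablo holds 99% of Selkirk, so Pablo controls Selkirk.
Selkirk holds 100% of Cinder, so Pablo controls Cinder.
Pablo did not control Cinder before and does after, so the clause is triggered.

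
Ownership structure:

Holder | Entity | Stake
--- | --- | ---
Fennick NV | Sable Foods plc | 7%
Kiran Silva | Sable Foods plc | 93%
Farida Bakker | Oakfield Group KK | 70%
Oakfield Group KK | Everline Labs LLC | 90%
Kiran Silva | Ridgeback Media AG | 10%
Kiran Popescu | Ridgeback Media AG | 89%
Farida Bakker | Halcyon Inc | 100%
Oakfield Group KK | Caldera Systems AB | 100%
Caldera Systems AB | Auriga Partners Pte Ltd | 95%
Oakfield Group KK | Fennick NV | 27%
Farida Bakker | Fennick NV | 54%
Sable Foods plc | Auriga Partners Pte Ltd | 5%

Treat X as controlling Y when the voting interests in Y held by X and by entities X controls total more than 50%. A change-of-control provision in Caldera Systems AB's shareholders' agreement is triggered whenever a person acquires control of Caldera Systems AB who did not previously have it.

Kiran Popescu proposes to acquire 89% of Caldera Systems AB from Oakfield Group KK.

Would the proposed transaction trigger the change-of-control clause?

Yes

The purchase adds only to Kiran Popescu's holdings (Oakfield's stake shrinks), so Kiran Popescu is the only person who could newly come to control Caldera.
Kiran Popescu holds 89% of Ridgeback, so Kiran Popescu controls Ridgeback.
Neither Kiran Popescu nor any entity Kiran Popescu controls holds any voting interest in Caldera.
So before the transaction, Kiran Popescu does not control Caldera.
After the purchase, Kiran Popescu holds 89% of Caldera directly, and Oakfield's stake falls to 11%.
Kiran Popescu holds 89% of Caldera, so Kiran Popescu controls Caldera.
Kiran Popescu did not control Caldera before and does after, so the clause is triggered.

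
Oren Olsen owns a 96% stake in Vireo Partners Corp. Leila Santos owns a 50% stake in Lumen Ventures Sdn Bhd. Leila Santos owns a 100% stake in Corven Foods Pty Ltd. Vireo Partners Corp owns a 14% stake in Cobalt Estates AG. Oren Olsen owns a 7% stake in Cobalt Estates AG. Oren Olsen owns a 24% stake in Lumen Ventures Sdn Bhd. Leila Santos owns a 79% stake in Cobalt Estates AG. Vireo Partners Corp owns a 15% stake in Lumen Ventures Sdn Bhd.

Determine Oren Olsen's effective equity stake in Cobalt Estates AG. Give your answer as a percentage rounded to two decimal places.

20.44%

Oren reaches Cobalt along 2 paths.
Direct stake: 7% = 7%.
Via Vireo: 96% × 14% = 13.44%.
Total: 7% + 13.44% = 20.44%.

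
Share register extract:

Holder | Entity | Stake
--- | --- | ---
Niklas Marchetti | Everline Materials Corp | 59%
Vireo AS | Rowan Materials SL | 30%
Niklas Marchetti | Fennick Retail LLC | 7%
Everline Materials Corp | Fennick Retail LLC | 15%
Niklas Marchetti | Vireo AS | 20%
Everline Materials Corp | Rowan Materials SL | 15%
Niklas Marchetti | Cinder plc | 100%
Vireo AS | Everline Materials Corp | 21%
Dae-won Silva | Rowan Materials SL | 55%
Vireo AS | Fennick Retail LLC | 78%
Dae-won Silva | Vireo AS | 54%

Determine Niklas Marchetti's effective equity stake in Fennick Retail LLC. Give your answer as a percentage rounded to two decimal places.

Niklas reaches Fennick along 4 paths.
Direct stake: 7% = 7%.
Via Vireo: 20% × 78% = 15.6%.
Via Vireo → Everline: 20% × 21% × 15% = 0.63%.
Via Everline: 59% × 15% = 8.85%.
Total: 7% + 15.6% + 0.63% + 8.85% = 32.08%.

32.08%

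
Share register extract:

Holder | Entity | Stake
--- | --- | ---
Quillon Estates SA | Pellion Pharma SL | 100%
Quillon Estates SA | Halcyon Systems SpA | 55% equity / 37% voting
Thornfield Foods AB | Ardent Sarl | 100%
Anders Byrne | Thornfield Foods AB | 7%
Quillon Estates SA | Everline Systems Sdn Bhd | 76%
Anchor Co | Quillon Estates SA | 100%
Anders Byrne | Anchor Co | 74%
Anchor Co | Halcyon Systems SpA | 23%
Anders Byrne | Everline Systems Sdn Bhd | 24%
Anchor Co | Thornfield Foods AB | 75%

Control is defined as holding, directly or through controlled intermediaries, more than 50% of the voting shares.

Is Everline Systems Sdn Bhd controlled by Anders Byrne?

Anders holds 74% of Anchor, so Anders controls Anchor.
Anchor holds 100% of Quillon, so Anders controls Quillon.
Quillon and Anders together hold 76% + 24% = 100% of Everline, so Anders controls Everline.

Yes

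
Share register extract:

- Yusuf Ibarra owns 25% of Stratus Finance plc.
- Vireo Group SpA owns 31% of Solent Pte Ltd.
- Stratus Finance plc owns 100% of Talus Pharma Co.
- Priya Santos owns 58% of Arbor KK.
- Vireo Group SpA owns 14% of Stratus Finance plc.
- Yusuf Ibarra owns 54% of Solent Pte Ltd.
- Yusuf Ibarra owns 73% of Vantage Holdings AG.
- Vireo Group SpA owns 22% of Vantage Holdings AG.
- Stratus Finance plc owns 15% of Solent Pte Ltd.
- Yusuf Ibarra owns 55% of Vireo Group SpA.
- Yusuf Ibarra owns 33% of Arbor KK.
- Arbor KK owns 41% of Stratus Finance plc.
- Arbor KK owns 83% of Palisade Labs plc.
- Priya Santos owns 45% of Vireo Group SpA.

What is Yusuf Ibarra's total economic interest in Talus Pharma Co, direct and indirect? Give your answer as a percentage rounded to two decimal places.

46.23%

Yusuf reaches Talus along 3 paths.
Via Arbor → Stratus: 33% × 41% × 100% = 13.53%.
Via Vireo → Stratus: 55% × 14% × 100% = 7.7%.
Via Stratus: 25% × 100% = 25%.
Total: 13.53% + 7.7% + 25% = 46.23%.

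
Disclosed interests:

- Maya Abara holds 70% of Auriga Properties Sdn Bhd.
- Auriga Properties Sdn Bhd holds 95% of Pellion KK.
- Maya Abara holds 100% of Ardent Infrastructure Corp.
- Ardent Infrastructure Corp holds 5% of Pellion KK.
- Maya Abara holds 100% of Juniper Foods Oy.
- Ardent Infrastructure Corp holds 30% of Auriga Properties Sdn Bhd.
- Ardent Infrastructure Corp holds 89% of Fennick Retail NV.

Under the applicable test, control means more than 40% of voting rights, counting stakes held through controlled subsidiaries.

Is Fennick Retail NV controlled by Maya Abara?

Maya holds 100% of Ardent, so Maya controls Ardent.
Ardent holds 89% of Fennick, so Maya controls Fennick.

Yes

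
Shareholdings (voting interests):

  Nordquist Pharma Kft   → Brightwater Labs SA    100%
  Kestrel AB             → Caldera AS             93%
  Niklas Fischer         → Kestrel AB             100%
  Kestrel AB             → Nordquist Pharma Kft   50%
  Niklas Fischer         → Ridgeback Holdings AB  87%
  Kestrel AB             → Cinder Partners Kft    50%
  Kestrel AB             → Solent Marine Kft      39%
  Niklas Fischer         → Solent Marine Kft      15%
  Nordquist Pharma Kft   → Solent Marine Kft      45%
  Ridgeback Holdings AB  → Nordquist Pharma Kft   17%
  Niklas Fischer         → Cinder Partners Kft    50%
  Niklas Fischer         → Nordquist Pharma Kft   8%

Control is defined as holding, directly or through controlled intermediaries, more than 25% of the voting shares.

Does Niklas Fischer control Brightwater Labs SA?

Yes

Niklas holds 100% of Kestrel, so Niklas controls Kestrel.
Niklas holds 87% of Ridgeback, so Niklas controls Ridgeback.
Kestrel and Ridgeback and Niklas together hold 50% + 17% + 8% = 75% of Nordquist, so Niklas controls Nordquist.
Nordquist holds 100% of Brightwater, so Niklas controls Brightwater.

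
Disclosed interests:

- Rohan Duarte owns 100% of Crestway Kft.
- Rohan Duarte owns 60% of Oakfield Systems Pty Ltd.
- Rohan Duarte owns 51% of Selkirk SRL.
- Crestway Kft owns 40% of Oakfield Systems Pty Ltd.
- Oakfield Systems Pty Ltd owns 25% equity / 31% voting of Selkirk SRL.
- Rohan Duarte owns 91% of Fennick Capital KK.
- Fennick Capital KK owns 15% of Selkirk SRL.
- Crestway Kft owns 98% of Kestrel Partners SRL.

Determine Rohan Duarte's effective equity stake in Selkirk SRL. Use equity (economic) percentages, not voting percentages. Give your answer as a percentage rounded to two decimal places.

89.65%

Rohan reaches Selkirk along 4 paths.
Via Oakfield: 60% × 25% = 15%.
Via Crestway → Oakfield: 100% × 40% × 25% = 10%.
Via Fennick: 91% × 15% = 13.65%.
Direct stake: 51% = 51%.
Total: 15% + 10% + 13.65% + 51% = 89.65%.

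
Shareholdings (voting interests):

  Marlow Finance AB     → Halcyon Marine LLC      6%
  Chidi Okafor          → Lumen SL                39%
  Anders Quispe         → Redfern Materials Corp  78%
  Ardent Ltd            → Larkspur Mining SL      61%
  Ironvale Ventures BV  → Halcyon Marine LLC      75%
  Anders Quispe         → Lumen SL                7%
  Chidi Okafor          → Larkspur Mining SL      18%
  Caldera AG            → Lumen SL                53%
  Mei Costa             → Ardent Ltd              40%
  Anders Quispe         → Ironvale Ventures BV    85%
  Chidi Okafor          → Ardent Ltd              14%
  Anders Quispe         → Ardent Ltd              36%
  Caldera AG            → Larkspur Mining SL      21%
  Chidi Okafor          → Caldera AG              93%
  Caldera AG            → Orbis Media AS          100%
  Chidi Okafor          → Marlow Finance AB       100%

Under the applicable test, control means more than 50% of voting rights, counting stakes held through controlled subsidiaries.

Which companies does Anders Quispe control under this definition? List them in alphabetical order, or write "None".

Anders holds 85% of Ironvale, so Anders controls Ironvale.
Anders holds 78% of Redfern, so Anders controls Redfern.
Ironvale holds 75% of Halcyon, so Anders controls Halcyon.
No other company's threshold is met.

Halcyon Marine LLC, Ironvale Ventures BV, Redfern Materials Corp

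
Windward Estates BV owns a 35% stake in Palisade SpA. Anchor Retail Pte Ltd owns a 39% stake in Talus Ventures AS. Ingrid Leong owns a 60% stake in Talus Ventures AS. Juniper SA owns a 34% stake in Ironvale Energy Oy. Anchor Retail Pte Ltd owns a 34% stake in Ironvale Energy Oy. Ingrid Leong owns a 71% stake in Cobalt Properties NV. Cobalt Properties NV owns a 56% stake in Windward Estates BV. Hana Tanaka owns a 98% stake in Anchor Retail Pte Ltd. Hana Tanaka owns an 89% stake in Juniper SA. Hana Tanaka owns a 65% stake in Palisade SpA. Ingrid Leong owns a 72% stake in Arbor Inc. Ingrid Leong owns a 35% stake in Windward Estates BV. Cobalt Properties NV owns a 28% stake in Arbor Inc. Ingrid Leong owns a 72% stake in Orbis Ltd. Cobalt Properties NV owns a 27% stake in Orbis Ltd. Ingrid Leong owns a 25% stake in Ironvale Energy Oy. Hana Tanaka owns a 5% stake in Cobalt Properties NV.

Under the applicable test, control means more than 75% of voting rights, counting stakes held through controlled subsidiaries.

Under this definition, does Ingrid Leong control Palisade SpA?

No

Ingrid's largest direct stake is 72% in Arbor, which does not meet the threshold, so Ingrid controls no company.
Neither Ingrid nor any entity Ingrid controls holds any voting interest in Palisade.
So Ingrid does not control Palisade.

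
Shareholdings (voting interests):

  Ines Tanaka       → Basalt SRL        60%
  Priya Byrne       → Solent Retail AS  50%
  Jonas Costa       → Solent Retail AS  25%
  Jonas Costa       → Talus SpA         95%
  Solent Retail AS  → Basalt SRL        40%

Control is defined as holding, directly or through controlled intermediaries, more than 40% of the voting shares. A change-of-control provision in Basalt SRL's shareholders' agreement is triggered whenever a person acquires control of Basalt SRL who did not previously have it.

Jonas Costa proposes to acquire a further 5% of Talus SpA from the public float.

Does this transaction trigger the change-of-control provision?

No

The purchase changes only Jonas's holdings, so Jonas is the only person who could newly come to control Basalt.
Jonas holds 95% of Talus, so Jonas controls Talus.
Neither Jonas nor any entity Jonas controls holds any voting interest in Basalt.
So before the transaction, Jonas does not control Basalt.
After the purchase, Jonas's direct stake in Talus rises to 95% + 5% = 100%.
Jonas holds 100% of Talus, so Jonas controls Talus.
After the transaction, neither Jonas nor any entity Jonas controls holds a voting interest in Basalt, so Jonas still does not control it.
No new person acquires control, so the clause is not triggered.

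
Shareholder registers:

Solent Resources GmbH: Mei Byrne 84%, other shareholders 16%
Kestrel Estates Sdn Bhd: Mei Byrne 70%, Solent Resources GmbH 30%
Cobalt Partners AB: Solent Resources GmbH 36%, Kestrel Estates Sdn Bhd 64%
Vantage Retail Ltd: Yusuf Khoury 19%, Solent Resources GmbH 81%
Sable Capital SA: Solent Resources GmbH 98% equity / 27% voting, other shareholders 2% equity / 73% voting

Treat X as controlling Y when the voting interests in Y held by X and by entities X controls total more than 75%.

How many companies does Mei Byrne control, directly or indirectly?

4

Mei holds 84% of Solent, so Mei controls Solent.
Mei and Solent together hold 70% + 30% = 100% of Kestrel, so Mei controls Kestrel.
Solent and Kestrel together hold 36% + 64% = 100% of Cobalt, so Mei controls Cobalt.
Solent holds 81% of Vantage, so Mei controls Vantage.
No other company's threshold is met.
Mei controls 4 companies.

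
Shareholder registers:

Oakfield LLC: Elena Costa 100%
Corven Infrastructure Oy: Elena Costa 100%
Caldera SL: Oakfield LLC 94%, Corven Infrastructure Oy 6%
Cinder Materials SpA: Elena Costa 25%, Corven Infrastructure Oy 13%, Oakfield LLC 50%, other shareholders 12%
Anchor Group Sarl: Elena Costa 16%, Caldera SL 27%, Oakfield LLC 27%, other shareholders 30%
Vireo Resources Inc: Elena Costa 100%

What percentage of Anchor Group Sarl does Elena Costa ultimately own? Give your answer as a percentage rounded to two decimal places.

70.00%

Elena reaches Anchor along 4 paths.
Direct stake: 16% = 16%.
Via Oakfield → Caldera: 100% × 94% × 27% = 25.38%.
Via Corven → Caldera: 100% × 6% × 27% = 1.62%.
Via Oakfield: 100% × 27% = 27%.
Total: 16% + 25.38% + 1.62% + 27% = 70%.
Rounded: 70.00%.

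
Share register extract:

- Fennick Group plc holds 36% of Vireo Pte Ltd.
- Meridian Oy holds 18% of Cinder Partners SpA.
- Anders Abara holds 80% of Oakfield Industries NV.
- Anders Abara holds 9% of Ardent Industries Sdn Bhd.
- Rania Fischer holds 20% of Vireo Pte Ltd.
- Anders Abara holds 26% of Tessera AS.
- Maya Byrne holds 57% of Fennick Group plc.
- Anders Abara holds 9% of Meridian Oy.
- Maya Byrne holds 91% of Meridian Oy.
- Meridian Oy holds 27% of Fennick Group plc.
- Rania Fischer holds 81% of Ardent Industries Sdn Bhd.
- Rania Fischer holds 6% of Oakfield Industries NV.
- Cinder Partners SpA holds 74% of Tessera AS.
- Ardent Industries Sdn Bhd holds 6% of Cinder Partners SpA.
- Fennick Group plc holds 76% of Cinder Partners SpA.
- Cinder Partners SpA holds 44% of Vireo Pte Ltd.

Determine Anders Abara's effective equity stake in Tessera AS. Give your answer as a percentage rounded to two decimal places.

28.97%

Anders reaches Tessera along 4 paths.
Direct stake: 26% = 26%.
Via Meridian → Fennick → Cinder: 9% × 27% × 76% × 74% = 1.366632%.
Via Meridian → Cinder: 9% × 18% × 74% = 1.1988%.
Via Ardent → Cinder: 9% × 6% × 74% = 0.3996%.
Total: 26% + 1.366632% + 1.1988% + 0.3996% = 28.965032%.
Rounded: 28.97%.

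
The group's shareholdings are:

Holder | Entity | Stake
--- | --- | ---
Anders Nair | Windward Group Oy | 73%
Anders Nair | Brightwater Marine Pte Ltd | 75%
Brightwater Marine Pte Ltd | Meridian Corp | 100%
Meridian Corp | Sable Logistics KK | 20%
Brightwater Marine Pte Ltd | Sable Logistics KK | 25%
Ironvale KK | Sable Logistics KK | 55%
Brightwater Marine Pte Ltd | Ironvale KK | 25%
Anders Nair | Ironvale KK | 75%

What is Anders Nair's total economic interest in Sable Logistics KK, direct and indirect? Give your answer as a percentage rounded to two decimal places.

Anders reaches Sable along 4 paths.
Via Brightwater → Ironvale: 75% × 25% × 55% = 10.3125%.
Via Ironvale: 75% × 55% = 41.25%.
Via Brightwater: 75% × 25% = 18.75%.
Via Brightwater → Meridian: 75% × 100% × 20% = 15%.
Total: 10.3125% + 41.25% + 18.75% + 15% = 85.3125%.
Rounded: 85.31%.

85.31%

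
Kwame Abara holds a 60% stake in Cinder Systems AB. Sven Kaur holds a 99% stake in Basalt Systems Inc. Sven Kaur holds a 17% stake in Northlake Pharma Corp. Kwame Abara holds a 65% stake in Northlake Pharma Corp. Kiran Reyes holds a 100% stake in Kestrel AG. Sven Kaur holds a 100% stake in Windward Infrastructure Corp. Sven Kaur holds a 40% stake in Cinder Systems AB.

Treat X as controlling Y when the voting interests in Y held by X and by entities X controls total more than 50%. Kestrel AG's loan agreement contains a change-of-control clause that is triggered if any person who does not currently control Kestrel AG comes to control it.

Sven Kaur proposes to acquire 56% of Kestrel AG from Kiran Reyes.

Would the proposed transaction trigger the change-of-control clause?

The purchase adds only to Sven's holdings (Kiran's stake shrinks), so Sven is the only person who could newly come to control Kestrel.
Sven holds 99% of Basalt, so Sven controls Basalt.
Sven holds 100% of Windward, so Sven controls Windward.
Neither Sven nor any entity Sven controls holds any voting interest in Kestrel.
So before the transaction, Sven does not control Kestrel.
After the purchase, Sven holds 56% of Kestrel directly, and Kiran's stake falls to 44%.
Sven holds 56% of Kestrel, so Sven controls Kestrel.
Sven did not control Kestrel before and does after, so the clause is triggered.

Yes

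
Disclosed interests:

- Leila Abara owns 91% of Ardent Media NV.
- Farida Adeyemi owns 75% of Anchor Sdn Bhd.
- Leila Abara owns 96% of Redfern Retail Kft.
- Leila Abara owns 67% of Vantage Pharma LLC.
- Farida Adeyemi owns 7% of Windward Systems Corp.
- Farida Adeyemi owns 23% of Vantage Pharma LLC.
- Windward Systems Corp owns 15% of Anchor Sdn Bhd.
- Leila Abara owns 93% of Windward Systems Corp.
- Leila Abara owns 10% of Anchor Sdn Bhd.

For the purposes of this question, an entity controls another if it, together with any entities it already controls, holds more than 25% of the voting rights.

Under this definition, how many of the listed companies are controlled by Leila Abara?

Leila holds 93% of Windward, so Leila controls Windward.
Leila holds 67% of Vantage, so Leila controls Vantage.
Leila holds 91% of Ardent, so Leila controls Ardent.
Leila holds 96% of Redfern, so Leila controls Redfern.
No other company's threshold is met.
Leila controls 4 companies.

4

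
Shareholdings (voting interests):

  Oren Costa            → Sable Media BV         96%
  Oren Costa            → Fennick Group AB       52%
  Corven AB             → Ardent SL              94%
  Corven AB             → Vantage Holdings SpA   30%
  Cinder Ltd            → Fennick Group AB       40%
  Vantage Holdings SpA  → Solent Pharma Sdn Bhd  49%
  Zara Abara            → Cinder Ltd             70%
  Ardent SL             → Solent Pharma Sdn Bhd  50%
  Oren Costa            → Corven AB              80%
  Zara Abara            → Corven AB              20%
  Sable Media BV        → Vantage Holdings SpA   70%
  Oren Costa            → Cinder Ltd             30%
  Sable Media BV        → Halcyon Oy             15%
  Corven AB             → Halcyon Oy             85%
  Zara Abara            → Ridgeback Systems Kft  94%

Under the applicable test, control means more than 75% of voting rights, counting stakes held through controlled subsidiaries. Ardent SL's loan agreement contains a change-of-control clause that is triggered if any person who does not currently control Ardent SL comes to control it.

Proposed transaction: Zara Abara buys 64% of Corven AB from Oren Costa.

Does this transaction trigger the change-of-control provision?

The purchase adds only to Zara's holdings (Oren's stake shrinks), so Zara is the only person who could newly come to control Ardent.
Zara holds 94% of Ridgeback, so Zara controls Ridgeback.
Neither Zara nor any entity Zara controls holds any voting interest in Ardent.
So before the transaction, Zara does not control Ardent.
After the purchase, Zara's direct stake in Corven rises to 20% + 64% = 84%, and Oren's stake falls to 16%.
Zara holds 84% of Corven, so Zara controls Corven.
Corven holds 94% of Ardent, so Zara controls Ardent.
Zara did not control Ardent before and does after, so the clause is triggered.

Yes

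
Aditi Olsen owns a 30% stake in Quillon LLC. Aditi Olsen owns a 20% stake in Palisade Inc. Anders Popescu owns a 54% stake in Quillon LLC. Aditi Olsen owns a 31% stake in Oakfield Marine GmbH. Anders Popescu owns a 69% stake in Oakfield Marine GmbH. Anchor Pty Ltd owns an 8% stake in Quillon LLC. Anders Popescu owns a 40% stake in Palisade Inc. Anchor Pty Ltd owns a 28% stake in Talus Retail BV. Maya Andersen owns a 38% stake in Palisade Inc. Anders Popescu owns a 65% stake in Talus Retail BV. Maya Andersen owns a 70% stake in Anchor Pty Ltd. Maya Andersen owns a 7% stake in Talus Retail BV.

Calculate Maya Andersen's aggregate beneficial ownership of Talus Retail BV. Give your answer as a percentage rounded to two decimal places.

Maya reaches Talus along 2 paths.
Via Anchor: 70% × 28% = 19.6%.
Direct stake: 7% = 7%.
Total: 19.6% + 7% = 26.6%.
Rounded: 26.60%.

26.60%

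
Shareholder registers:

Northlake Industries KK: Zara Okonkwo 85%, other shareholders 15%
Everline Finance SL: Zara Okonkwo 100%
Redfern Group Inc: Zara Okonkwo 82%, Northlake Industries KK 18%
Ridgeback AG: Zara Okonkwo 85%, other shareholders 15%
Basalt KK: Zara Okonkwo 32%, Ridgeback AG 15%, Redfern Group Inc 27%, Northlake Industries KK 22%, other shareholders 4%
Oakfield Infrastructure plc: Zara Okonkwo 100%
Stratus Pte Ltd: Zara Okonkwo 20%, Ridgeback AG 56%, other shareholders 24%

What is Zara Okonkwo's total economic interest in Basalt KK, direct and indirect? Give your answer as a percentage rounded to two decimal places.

Zara reaches Basalt along 5 paths.
Direct stake: 32% = 32%.
Via Ridgeback: 85% × 15% = 12.75%.
Via Redfern: 82% × 27% = 22.14%.
Via Northlake → Redfern: 85% × 18% × 27% = 4.131%.
Via Northlake: 85% × 22% = 18.7%.
Total: 32% + 12.75% + 22.14% + 4.131% + 18.7% = 89.721%.
Rounded: 89.72%.

89.72%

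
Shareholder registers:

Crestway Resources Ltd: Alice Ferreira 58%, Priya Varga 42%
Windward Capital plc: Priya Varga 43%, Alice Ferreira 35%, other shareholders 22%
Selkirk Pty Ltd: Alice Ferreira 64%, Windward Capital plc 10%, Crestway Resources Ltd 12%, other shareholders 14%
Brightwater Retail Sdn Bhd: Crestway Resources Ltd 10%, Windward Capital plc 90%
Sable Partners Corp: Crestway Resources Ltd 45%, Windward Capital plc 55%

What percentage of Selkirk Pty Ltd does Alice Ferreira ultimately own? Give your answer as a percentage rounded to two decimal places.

74.46%

Alice reaches Selkirk along 3 paths.
Direct stake: 64% = 64%.
Via Windward: 35% × 10% = 3.5%.
Via Crestway: 58% × 12% = 6.96%.
Total: 64% + 3.5% + 6.96% = 74.46%.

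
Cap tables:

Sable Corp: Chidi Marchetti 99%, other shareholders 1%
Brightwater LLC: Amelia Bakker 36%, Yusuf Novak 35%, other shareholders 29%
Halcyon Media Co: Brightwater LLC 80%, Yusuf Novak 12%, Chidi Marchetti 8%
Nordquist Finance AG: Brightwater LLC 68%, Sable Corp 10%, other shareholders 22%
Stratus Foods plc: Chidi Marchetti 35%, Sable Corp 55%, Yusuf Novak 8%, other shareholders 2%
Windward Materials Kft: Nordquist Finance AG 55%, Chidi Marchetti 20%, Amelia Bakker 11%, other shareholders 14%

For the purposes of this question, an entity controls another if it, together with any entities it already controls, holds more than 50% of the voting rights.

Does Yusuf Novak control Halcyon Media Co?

Yusuf's largest direct stake is 35% in Brightwater, which does not meet the threshold, so Yusuf controls no company.
In Halcyon, Yusuf's side holds only 12%, not > 50%.
So Yusuf does not control Halcyon.

No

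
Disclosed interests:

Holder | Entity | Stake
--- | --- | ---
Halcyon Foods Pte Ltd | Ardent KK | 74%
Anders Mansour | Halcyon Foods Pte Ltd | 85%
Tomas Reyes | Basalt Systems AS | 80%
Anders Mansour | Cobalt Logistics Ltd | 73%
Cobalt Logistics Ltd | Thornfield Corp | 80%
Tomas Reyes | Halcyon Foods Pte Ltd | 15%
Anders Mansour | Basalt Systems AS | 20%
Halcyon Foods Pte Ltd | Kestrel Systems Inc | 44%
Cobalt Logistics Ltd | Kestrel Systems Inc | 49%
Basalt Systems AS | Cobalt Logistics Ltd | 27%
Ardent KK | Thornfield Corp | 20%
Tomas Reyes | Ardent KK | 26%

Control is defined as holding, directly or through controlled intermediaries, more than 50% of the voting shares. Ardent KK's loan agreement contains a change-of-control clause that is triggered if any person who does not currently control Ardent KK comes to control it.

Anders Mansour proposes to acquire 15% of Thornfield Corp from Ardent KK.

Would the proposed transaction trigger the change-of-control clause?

No

The purchase adds only to Anders's holdings (Ardent's stake shrinks), so Anders is the only person who could newly come to control Ardent.
Anders holds 85% of Halcyon, so Anders controls Halcyon.
Halcyon holds 74% of Ardent, so Anders controls Ardent.
So Anders already controls Ardent before the transaction.
After the purchase, Anders holds 15% of Thornfield directly, and Ardent's stake falls to 5%.
Anders controlled Ardent already, so this is not a new person acquiring control; every other person's position is unchanged or reduced.
No new person acquires control, so the clause is not triggered.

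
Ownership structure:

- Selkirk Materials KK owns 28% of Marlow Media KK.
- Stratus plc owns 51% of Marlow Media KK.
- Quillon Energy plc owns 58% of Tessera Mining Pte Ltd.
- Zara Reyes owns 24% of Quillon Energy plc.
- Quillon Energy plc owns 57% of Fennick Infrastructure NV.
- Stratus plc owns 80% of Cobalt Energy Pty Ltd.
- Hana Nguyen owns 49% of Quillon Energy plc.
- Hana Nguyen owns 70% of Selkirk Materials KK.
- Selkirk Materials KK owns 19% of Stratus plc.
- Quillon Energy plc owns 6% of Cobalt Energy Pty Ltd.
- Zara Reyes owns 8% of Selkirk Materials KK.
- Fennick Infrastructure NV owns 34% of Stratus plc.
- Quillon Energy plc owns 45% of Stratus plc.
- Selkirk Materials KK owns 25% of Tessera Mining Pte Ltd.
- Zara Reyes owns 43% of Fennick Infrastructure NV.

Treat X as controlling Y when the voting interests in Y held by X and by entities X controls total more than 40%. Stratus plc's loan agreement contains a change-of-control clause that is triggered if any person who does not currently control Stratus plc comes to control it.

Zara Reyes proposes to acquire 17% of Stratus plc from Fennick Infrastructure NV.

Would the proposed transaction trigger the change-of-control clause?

No

The purchase adds only to Zara's holdings (Fennick's stake shrinks), so Zara is the only person who could newly come to control Stratus.
Zara holds 43% of Fennick, so Zara controls Fennick.
In Stratus, Zara's side holds only 34%, not > 40%.
So before the transaction, Zara does not control Stratus.
After the purchase, Zara holds 17% of Stratus directly, and Fennick's stake falls to 17%.
After the transaction, Zara's side holds 17% + 17% = 34% of Stratus, not > 40%, so Zara still does not control Stratus.
No new person acquires control, so the clause is not triggered.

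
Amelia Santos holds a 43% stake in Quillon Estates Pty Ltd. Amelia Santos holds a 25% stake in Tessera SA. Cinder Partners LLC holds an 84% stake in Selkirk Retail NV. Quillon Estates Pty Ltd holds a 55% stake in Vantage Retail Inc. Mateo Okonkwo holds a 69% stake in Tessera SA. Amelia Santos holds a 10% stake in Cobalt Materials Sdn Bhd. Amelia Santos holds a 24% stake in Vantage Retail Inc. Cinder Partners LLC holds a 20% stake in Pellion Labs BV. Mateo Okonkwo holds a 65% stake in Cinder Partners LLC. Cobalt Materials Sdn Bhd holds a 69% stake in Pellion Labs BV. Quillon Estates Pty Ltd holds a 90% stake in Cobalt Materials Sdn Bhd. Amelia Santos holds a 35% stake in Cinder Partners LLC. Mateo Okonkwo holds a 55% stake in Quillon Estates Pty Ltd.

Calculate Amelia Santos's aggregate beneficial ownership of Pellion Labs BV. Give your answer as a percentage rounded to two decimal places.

Amelia reaches Pellion along 3 paths.
Via Cobalt: 10% × 69% = 6.9%.
Via Quillon → Cobalt: 43% × 90% × 69% = 26.703%.
Via Cinder: 35% × 20% = 7%.
Total: 6.9% + 26.703% + 7% = 40.603%.
Rounded: 40.60%.

40.60%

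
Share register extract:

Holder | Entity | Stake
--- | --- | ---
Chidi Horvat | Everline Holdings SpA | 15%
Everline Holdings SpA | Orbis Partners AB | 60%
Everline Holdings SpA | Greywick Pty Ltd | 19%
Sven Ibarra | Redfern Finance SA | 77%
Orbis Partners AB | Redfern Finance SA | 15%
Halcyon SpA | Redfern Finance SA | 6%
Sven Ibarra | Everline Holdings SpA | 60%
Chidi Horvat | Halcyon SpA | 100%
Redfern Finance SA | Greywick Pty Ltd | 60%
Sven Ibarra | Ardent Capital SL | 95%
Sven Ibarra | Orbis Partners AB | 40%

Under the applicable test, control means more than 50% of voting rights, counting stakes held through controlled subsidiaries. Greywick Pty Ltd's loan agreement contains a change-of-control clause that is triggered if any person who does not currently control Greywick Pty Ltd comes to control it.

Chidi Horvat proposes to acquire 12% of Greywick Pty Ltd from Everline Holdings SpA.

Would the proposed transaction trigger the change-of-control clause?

The purchase adds only to Chidi's holdings (Everline's stake shrinks), so Chidi is the only person who could newly come to control Greywick.
Chidi holds 100% of Halcyon, so Chidi controls Halcyon.
Neither Chidi nor any entity Chidi controls holds any voting interest in Greywick.
So before the transaction, Chidi does not control Greywick.
After the purchase, Chidi holds 12% of Greywick directly, and Everline's stake falls to 7%.
After the transaction, Chidi's side holds 12% of Greywick, not > 50%, so Chidi still does not control Greywick.
No new person acquires control, so the clause is not triggered.

No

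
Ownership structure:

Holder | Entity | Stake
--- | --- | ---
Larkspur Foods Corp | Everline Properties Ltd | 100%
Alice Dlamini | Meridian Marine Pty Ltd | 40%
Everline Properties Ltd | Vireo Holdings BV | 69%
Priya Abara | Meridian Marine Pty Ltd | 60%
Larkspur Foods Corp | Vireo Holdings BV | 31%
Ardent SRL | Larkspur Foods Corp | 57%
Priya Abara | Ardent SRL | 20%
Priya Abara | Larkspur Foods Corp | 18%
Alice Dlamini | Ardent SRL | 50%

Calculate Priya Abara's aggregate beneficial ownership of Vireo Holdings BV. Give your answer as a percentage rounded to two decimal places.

29.40%

Priya reaches Vireo along 4 paths.
Via Ardent → Larkspur → Everline: 20% × 57% × 100% × 69% = 7.866%.
Via Larkspur → Everline: 18% × 100% × 69% = 12.42%.
Via Ardent → Larkspur: 20% × 57% × 31% = 3.534%.
Via Larkspur: 18% × 31% = 5.58%.
Total: 7.866% + 12.42% + 3.534% + 5.58% = 29.4%.
Rounded: 29.40%.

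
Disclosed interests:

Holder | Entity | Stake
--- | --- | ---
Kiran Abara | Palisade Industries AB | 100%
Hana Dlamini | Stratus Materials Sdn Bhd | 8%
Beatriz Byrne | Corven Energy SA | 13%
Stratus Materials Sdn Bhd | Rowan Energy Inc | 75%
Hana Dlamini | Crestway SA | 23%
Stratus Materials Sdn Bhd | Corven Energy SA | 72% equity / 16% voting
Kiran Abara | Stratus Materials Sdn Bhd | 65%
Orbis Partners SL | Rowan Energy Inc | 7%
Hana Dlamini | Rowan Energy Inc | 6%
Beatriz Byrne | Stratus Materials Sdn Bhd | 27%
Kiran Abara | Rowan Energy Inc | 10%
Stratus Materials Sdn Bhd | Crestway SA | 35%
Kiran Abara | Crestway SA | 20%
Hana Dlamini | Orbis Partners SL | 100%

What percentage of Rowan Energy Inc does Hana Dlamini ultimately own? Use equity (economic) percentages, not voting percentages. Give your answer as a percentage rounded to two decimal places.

Hana reaches Rowan along 3 paths.
Direct stake: 6% = 6%.
Via Stratus: 8% × 75% = 6%.
Via Orbis: 100% × 7% = 7%.
Total: 6% + 6% + 7% = 19%.
Rounded: 19.00%.

19.00%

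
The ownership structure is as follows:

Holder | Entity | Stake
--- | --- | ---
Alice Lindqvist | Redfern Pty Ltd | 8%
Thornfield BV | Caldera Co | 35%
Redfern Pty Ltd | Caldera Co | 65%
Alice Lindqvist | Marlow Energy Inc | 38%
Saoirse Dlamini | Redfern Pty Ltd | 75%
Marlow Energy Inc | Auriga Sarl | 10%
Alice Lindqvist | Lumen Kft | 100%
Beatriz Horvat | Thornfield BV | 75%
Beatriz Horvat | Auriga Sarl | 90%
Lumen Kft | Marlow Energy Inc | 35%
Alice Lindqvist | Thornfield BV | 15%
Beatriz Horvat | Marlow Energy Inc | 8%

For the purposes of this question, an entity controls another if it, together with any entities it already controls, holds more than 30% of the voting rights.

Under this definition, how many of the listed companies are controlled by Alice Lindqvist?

Alice holds 100% of Lumen, so Alice controls Lumen.
Alice and Lumen together hold 38% + 35% = 73% of Marlow, so Alice controls Marlow.
No other company's threshold is met.
Alice controls 2 companies.

2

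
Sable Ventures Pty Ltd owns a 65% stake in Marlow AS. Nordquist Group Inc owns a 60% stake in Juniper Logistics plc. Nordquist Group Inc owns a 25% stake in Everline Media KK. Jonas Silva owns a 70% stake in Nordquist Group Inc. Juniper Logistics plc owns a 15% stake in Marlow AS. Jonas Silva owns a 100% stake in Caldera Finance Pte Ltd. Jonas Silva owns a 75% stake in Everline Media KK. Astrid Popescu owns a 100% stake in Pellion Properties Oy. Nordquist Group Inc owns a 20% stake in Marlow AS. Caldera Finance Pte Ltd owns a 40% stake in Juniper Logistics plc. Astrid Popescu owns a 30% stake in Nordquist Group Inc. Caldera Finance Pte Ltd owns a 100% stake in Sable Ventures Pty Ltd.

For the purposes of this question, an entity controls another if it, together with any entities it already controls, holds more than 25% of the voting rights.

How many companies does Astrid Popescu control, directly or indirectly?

4

Astrid holds 30% of Nordquist, so Astrid controls Nordquist.
Astrid holds 100% of Pellion, so Astrid controls Pellion.
Nordquist holds 60% of Juniper, so Astrid controls Juniper.
Juniper and Nordquist together hold 15% + 20% = 35% of Marlow, so Astrid controls Marlow.
No other company's threshold is met.
Astrid controls 4 companies.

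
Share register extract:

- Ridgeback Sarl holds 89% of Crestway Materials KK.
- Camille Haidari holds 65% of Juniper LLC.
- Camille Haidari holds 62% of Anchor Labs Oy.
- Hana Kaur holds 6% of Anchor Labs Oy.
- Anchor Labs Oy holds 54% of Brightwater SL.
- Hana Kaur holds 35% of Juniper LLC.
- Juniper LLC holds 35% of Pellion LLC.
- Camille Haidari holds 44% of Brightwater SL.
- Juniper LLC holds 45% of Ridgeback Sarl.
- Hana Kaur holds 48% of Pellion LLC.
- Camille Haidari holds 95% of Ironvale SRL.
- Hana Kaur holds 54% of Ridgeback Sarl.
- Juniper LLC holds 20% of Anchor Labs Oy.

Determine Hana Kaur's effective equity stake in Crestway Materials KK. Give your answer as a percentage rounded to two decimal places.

Hana reaches Crestway along 2 paths.
Via Juniper → Ridgeback: 35% × 45% × 89% = 14.0175%.
Via Ridgeback: 54% × 89% = 48.06%.
Total: 14.0175% + 48.06% = 62.0775%.
Rounded: 62.08%.

62.08%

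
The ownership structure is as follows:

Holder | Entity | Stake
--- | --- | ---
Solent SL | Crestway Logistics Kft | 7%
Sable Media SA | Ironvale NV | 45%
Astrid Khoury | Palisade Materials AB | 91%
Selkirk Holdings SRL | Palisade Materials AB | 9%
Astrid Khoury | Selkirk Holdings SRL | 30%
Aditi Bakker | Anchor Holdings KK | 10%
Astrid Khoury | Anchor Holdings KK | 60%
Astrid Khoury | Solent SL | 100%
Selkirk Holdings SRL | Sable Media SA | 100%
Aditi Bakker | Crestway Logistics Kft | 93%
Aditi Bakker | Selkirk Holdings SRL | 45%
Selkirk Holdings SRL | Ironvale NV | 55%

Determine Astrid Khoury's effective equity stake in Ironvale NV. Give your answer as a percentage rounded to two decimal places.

30.00%

Astrid reaches Ironvale along 2 paths.
Via Selkirk → Sable: 30% × 100% × 45% = 13.5%.
Via Selkirk: 30% × 55% = 16.5%.
Total: 13.5% + 16.5% = 30%.
Rounded: 30.00%.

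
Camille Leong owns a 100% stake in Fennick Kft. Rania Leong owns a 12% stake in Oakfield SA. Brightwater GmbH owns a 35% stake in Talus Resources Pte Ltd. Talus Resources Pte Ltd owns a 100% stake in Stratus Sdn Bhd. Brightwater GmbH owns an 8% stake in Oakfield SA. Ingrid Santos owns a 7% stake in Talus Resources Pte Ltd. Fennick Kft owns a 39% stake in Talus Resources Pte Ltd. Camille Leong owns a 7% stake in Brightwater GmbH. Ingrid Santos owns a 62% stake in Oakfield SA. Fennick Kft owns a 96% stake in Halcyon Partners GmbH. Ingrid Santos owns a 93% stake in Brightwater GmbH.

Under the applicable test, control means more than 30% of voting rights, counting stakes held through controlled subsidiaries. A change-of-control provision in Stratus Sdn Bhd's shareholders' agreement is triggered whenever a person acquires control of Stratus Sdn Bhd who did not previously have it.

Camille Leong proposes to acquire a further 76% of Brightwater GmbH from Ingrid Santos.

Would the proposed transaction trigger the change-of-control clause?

The purchase adds only to Camille's holdings (Ingrid's stake shrinks), so Camille is the only person who could newly come to control Stratus.
Camille holds 100% of Fennick, so Camille controls Fennick.
Fennick holds 39% of Talus, so Camille controls Talus.
Talus holds 100% of Stratus, so Camille controls Stratus.
So Camille already controls Stratus before the transaction.
After the purchase, Camille's direct stake in Brightwater rises to 7% + 76% = 83%, and Ingrid's stake falls to 17%.
Camille controlled Stratus already, so this is not a new person acquiring control; every other person's position is unchanged or reduced.
No new person acquires control, so the clause is not triggered.

No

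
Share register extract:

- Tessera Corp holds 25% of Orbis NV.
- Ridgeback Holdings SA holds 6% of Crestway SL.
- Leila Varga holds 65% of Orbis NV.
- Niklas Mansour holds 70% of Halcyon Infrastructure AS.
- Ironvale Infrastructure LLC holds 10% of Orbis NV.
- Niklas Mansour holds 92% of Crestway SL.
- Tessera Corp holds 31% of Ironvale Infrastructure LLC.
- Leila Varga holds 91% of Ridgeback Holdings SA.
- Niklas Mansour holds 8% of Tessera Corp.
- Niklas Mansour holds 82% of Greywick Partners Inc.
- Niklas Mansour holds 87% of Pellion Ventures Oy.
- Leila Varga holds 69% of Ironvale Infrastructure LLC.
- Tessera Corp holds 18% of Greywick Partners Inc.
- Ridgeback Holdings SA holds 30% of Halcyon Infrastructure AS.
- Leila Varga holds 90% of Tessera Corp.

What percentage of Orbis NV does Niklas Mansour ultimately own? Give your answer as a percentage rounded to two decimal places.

Niklas reaches Orbis along 2 paths.
Via Tessera → Ironvale: 8% × 31% × 10% = 0.248%.
Via Tessera: 8% × 25% = 2%.
Total: 0.248% + 2% = 2.248%.
Rounded: 2.25%.

2.25%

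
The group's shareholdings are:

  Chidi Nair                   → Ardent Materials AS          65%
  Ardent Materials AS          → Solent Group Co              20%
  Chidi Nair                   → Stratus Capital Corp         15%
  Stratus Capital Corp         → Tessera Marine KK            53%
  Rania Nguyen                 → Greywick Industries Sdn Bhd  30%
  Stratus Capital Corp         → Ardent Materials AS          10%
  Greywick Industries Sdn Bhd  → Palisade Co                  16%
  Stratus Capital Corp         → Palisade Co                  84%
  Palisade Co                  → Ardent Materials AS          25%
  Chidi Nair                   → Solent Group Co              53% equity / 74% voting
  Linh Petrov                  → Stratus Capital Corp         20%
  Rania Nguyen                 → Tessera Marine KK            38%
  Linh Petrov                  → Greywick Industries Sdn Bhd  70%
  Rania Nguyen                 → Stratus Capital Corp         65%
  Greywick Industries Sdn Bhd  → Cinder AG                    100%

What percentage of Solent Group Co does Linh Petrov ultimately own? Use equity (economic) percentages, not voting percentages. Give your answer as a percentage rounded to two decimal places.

1.80%

Linh reaches Solent along 3 paths.
Via Stratus → Palisade → Ardent: 20% × 84% × 25% × 20% = 0.84%.
Via Greywick → Palisade → Ardent: 70% × 16% × 25% × 20% = 0.56%.
Via Stratus → Ardent: 20% × 10% × 20% = 0.4%.
Total: 0.84% + 0.56% + 0.4% = 1.8%.
Rounded: 1.80%.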